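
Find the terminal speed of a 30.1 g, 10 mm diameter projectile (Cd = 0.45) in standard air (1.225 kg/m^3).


A = pi*(d/2)^2 = pi*(10/2000)^2 = 7.85398e-05 m^2
vt = sqrt(2mg/(Cd*rho*A)) = sqrt(2*0.0301*9.81/(0.45 * 1.225 * 7.85398e-05)) = 116.8 m/s

116.8 m/s


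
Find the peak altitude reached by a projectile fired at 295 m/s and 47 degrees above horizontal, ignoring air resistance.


H = (v0*sin(theta))^2 / (2g) = (295*sin(47°))^2 / (2*9.81) = 2372 m

2372 m


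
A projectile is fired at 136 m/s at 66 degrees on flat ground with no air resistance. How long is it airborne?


T = 2*v0*sin(theta)/g = 2*136*sin(66°)/9.81 = 25.33 s

25.33 s


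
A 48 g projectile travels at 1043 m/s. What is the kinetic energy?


E = 0.5*m*v^2 = 0.5*0.048*1043^2 = 26108 J

26108 J


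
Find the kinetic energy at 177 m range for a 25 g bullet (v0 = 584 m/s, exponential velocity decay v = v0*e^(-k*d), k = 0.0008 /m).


v = v0*exp(-k*d) = 584*exp(-0.0008*177) = 506.894 m/s
E = 0.5*m*v^2 = 0.5*0.025*506.894^2 = 3212 J

3212 J


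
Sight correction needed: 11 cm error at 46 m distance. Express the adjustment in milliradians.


1 mrad subtends 1 cm per 10 m of range, so adj = error_cm / (dist_m / 10) = 11 / (46/10) = 2.391 mrad

2.391 mrad


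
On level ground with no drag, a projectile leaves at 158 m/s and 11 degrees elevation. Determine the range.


R = v0^2 * sin(2*theta) / g = 158^2 * sin(2*11°) / 9.81 = 953.3 m

953.3 m


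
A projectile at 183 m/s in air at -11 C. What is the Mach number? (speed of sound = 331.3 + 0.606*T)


a = 331.3 + 0.606*(-11) = 324.634 m/s
M = v/a = 183/324.634 = 0.5637

0.5637


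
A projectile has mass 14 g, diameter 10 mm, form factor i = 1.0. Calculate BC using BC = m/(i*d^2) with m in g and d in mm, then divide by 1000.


BC = m/(i*d^2*1000) = 14/(1.0 * 10^2 * 1000) = 0.00014

0.00014


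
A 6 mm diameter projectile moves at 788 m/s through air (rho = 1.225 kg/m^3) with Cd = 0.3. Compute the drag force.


A = pi*(d/2)^2 = pi*(6/2000)^2 = 2.82743e-05 m^2
Fd = 0.5*Cd*rho*A*v^2 = 0.5*0.3*1.225*2.82743e-05*788^2 = 3.226 N

3.226 N


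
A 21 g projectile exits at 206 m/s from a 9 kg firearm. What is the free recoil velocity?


v_recoil = m_p * v_p / m_gun = 0.021 * 206 / 9 = 0.4807 m/s

0.4807 m/s


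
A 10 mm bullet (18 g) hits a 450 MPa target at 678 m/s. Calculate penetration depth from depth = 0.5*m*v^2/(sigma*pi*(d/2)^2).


A = pi*(d/2)^2 = pi*(10/2)^2 = 78.5398 mm^2
E = 0.5*m*v^2 = 0.5*0.018*678^2 = 4137.16 J
depth = E/(sigma*A) = 4137.16 J / (450 MPa * 78.5398 mm^2) = 4137.16/(450 * 78.5398) m = 0.117058 m ≈ 117.1 mm

117.1 mm


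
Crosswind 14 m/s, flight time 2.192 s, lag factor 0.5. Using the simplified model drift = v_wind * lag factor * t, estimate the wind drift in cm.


drift = v_wind * lag * t = 14 * 0.5 * 2.192 = 15.344 m ≈ 1534 cm

1534 cm


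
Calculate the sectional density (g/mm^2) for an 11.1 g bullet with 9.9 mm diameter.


SD = m/d^2 = 11.1/9.9^2 = 0.1133 g/mm^2

0.1133 g/mm^2


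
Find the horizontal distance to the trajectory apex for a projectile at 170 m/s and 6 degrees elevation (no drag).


R = v0^2*sin(2*theta)/g = 170^2*sin(2*6°)/9.81 = 612.502 m
apex_dist = R/2 = 612.502/2 = 306.3 m

306.3 m


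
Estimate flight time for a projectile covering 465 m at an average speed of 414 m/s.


t = d/v = 465/414 = 1.123 s

1.123 s


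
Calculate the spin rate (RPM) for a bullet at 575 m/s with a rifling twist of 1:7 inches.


twist_m = 7*0.0254 = 0.1778 m
spin = v/twist = 575/0.1778 = 3233.971 rev/s
RPM = spin*60 = 3233.971*60 ≈ 194038 RPM

194038 RPM


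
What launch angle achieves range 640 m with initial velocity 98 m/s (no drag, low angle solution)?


sin(2*theta) = R*g/v0^2 = 640*9.81/98^2 = 0.653728, theta = arcsin(0.653728)/2 = 20.41°

20.41 degrees


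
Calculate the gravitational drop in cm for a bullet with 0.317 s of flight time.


drop = 0.5*g*t^2 = 0.5*9.81*0.317^2 = 0.492899 m ≈ 49.29 cm

49.29 cm


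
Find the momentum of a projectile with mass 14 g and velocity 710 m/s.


p = m*v = 0.014*710 = 9.94 kg·m/s

9.94 kg·m/s


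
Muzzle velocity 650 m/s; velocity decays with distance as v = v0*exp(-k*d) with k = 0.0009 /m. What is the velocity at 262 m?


v = v0*exp(-k*d) = 650*exp(-0.0009*262) = 513.5 m/s

513.5 m/s


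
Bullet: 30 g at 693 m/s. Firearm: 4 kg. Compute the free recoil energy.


v_r = m_p*v_p/m_gun = 0.03*693/4 = 5.1975 m/s, E_r = 0.5*m_gun*v_r^2 = 0.5*4*5.1975^2 = 54.03 J

54.03 J


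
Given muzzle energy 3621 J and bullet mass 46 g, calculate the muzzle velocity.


v = sqrt(2*E/m) = sqrt(2*3621/0.046) = 396.8 m/s

396.8 m/s


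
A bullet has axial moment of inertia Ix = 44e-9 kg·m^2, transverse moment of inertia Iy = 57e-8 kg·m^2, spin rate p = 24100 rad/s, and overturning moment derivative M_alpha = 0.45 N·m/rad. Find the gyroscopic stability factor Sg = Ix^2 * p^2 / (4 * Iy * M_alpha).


Sg = Ix^2 * p^2 / (4 * Iy * M_alpha) = (44e-9)^2 * 24100^2 / (4 * 57e-8 * 0.45) = 1.096

1.096


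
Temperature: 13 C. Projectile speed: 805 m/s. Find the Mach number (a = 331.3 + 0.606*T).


a = 331.3 + 0.606*(13) = 339.178 m/s
M = v/a = 805/339.178 = 2.373

2.373


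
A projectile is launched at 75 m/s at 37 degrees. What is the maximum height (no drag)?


H = (v0*sin(theta))^2 / (2g) = (75*sin(37°))^2 / (2*9.81) = 103.8 m

103.8 m


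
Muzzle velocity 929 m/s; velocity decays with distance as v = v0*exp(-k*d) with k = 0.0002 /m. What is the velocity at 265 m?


v = v0*exp(-k*d) = 929*exp(-0.0002*265) = 881 m/s

881 m/s


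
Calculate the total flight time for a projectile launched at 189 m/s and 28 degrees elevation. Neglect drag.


T = 2*v0*sin(theta)/g = 2*189*sin(28°)/9.81 = 18.09 s

18.09 s


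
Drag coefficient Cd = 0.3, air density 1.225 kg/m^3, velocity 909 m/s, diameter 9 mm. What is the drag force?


A = pi*(d/2)^2 = pi*(9/2000)^2 = 6.36173e-05 m^2
Fd = 0.5*Cd*rho*A*v^2 = 0.5*0.3*1.225*6.36173e-05*909^2 = 9.659 N

9.659 N


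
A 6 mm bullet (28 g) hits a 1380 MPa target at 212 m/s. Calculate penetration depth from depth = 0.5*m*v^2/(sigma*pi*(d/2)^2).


A = pi*(d/2)^2 = pi*(6/2)^2 = 28.2743 mm^2
E = 0.5*m*v^2 = 0.5*0.028*212^2 = 629.216 J
depth = E/(sigma*A) = 629.216 J / (1380 MPa * 28.2743 mm^2) = 629.216/(1380 * 28.2743) m = 0.0161261 m ≈ 16.13 mm

16.13 mm


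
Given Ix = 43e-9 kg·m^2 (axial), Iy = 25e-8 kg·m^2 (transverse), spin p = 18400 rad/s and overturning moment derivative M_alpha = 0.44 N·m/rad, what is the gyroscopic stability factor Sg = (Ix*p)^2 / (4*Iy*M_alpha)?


Sg = Ix^2 * p^2 / (4 * Iy * M_alpha) = (43e-9)^2 * 18400^2 / (4 * 25e-8 * 0.44) = 1.423

1.423


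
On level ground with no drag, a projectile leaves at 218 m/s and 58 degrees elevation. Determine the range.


R = v0^2 * sin(2*theta) / g = 218^2 * sin(2*58°) / 9.81 = 4354 m

4354 m


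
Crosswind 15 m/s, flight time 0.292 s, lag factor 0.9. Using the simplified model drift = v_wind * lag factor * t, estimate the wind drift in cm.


drift = v_wind * lag * t = 15 * 0.9 * 0.292 = 3.942 m ≈ 394.2 cm

394.2 cm


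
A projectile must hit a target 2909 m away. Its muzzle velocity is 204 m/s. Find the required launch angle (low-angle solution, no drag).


sin(2*theta) = R*g/v0^2 = 2909*9.81/204^2 = 0.685729, theta = arcsin(0.685729)/2 = 21.65°

21.65 degrees


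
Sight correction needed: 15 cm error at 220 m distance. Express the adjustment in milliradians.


1 mrad subtends 1 cm per 10 m of range, so adj = error_cm / (dist_m / 10) = 15 / (220/10) = 0.6818 mrad

0.6818 mrad


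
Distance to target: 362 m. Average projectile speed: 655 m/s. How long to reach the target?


t = d/v = 362/655 = 0.5527 s

0.5527 s


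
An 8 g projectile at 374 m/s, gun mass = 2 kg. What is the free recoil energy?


v_r = m_p*v_p/m_gun = 0.008*374/2 = 1.496 m/s, E_r = 0.5*m_gun*v_r^2 = 0.5*2*1.496^2 = 2.238 J

2.238 J


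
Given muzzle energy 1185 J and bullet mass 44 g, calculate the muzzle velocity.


v = sqrt(2*E/m) = sqrt(2*1185/0.044) = 232.1 m/s

232.1 m/s


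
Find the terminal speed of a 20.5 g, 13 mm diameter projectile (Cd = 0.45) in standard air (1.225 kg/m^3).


A = pi*(d/2)^2 = pi*(13/2000)^2 = 1.32732e-04 m^2
vt = sqrt(2mg/(Cd*rho*A)) = sqrt(2*0.0205*9.81/(0.45 * 1.225 * 1.32732e-04)) = 74.14 m/s

74.14 m/s


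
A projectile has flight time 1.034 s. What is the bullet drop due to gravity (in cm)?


drop = 0.5*g*t^2 = 0.5*9.81*1.034^2 = 5.24421 m ≈ 524.4 cm

524.4 cm


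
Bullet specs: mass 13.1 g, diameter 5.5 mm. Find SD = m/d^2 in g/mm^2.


SD = m/d^2 = 13.1/5.5^2 = 0.4331 g/mm^2

0.4331 g/mm^2


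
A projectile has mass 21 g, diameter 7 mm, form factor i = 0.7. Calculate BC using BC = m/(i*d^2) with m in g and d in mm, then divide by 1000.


BC = m/(i*d^2*1000) = 21/(0.7 * 7^2 * 1000) = 0.0006122

0.0006122


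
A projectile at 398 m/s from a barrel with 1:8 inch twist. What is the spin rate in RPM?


twist_m = 8*0.0254 = 0.2032 m
spin = v/twist = 398/0.2032 = 1958.661 rev/s
RPM = spin*60 = 1958.661*60 ≈ 117520 RPM

117520 RPM


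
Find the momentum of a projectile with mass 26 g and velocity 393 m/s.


p = m*v = 0.026*393 = 10.22 kg·m/s

10.22 kg·m/s


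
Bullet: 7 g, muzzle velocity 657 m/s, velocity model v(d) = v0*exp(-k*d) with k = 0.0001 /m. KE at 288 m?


v = v0*exp(-k*d) = 657*exp(-0.0001*288) = 638.348 m/s
E = 0.5*m*v^2 = 0.5*0.007*638.348^2 = 1426 J

1426 J


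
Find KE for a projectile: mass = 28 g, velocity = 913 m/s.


E = 0.5*m*v^2 = 0.5*0.028*913^2 = 11670 J

11670 J


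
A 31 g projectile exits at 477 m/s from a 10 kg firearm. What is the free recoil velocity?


v_recoil = m_p * v_p / m_gun = 0.031 * 477 / 10 = 1.479 m/s

1.479 m/s


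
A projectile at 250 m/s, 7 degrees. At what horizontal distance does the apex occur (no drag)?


R = v0^2*sin(2*theta)/g = 250^2*sin(2*7°)/9.81 = 1541.3 m
apex_dist = R/2 = 1541.3/2 = 770.6 m

770.6 m


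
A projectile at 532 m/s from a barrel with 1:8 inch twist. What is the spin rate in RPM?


twist_m = 8*0.0254 = 0.2032 m
spin = v/twist = 532/0.2032 = 2618.11 rev/s
RPM = spin*60 = 2618.11*60 ≈ 157087 RPM

157087 RPM


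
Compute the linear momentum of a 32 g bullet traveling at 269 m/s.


p = m*v = 0.032*269 = 8.608 kg·m/s

8.608 kg·m/s


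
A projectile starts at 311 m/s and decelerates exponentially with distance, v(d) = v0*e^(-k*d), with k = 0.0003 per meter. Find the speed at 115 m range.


v = v0*exp(-k*d) = 311*exp(-0.0003*115) = 300.5 m/s

300.5 m/s


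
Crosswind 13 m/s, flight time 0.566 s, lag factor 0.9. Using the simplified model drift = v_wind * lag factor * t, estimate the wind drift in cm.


drift = v_wind * lag * t = 13 * 0.9 * 0.566 = 6.6222 m ≈ 662.2 cm

662.2 cm


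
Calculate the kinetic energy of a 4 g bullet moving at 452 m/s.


E = 0.5*m*v^2 = 0.5*0.004*452^2 = 408.6 J

408.6 J


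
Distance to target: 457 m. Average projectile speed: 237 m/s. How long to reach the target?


t = d/v = 457/237 = 1.928 s

1.928 s


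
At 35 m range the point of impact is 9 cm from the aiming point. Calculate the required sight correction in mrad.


1 mrad subtends 1 cm per 10 m of range, so adj = error_cm / (dist_m / 10) = 9 / (35/10) = 2.571 mrad

2.571 mrad


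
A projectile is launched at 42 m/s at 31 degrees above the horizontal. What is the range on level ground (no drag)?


R = v0^2 * sin(2*theta) / g = 42^2 * sin(2*31°) / 9.81 = 158.8 m

158.8 m


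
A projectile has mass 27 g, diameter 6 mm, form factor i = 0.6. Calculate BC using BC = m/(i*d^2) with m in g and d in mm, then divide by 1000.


BC = m/(i*d^2*1000) = 27/(0.6 * 6^2 * 1000) = 0.00125

0.00125


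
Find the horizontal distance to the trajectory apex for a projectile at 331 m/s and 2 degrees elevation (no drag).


R = v0^2*sin(2*theta)/g = 331^2*sin(2*2°)/9.81 = 779.061 m
apex_dist = R/2 = 779.061/2 = 389.5 m

389.5 m


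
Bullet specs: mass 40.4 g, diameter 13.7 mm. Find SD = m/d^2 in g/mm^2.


SD = m/d^2 = 40.4/13.7^2 = 0.2152 g/mm^2

0.2152 g/mm^2


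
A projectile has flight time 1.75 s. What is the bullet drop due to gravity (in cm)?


drop = 0.5*g*t^2 = 0.5*9.81*1.75^2 = 15.0216 m ≈ 1502 cm

1502 cm


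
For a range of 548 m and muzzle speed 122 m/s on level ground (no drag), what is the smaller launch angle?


sin(2*theta) = R*g/v0^2 = 548*9.81/122^2 = 0.361185, theta = arcsin(0.361185)/2 = 10.59°

10.59 degrees


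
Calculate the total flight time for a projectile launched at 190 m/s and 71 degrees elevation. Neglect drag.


T = 2*v0*sin(theta)/g = 2*190*sin(71°)/9.81 = 36.63 s

36.63 s


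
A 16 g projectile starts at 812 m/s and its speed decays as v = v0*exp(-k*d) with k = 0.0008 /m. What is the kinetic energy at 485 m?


v = v0*exp(-k*d) = 812*exp(-0.0008*485) = 550.871 m/s
E = 0.5*m*v^2 = 0.5*0.016*550.871^2 = 2428 J

2428 J


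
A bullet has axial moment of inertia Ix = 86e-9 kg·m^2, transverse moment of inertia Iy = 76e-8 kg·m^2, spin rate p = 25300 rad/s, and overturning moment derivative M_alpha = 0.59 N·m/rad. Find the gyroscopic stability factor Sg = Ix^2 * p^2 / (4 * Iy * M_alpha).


Sg = Ix^2 * p^2 / (4 * Iy * M_alpha) = (86e-9)^2 * 25300^2 / (4 * 76e-8 * 0.59) = 2.639

2.639


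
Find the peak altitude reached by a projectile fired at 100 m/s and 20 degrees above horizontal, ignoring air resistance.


H = (v0*sin(theta))^2 / (2g) = (100*sin(20°))^2 / (2*9.81) = 59.62 m

59.62 m


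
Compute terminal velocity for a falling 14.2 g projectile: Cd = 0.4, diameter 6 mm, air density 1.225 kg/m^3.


A = pi*(d/2)^2 = pi*(6/2000)^2 = 2.82743e-05 m^2
vt = sqrt(2mg/(Cd*rho*A)) = sqrt(2*0.0142*9.81/(0.4 * 1.225 * 2.82743e-05)) = 141.8 m/s

141.8 m/s


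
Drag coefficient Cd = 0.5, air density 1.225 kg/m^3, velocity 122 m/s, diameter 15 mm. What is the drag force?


A = pi*(d/2)^2 = pi*(15/2000)^2 = 1.76715e-04 m^2
Fd = 0.5*Cd*rho*A*v^2 = 0.5*0.5*1.225*1.76715e-04*122^2 = 0.8055 N

0.8055 N


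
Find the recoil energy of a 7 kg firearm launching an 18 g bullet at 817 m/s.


v_r = m_p*v_p/m_gun = 0.018*817/7 = 2.10086 m/s, E_r = 0.5*m_gun*v_r^2 = 0.5*7*2.10086^2 = 15.45 J

15.45 J


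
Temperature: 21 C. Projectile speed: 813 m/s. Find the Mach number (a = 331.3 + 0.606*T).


a = 331.3 + 0.606*(21) = 344.026 m/s
M = v/a = 813/344.026 = 2.363

2.363


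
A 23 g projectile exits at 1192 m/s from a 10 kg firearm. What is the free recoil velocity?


v_recoil = m_p * v_p / m_gun = 0.023 * 1192 / 10 = 2.742 m/s

2.742 m/s


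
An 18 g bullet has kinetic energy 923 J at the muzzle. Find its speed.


v = sqrt(2*E/m) = sqrt(2*923/0.018) = 320.2 m/s

320.2 m/s


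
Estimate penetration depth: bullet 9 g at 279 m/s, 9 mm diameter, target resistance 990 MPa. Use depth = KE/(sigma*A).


A = pi*(d/2)^2 = pi*(9/2)^2 = 63.6173 mm^2
E = 0.5*m*v^2 = 0.5*0.009*279^2 = 350.284 J
depth = E/(sigma*A) = 350.284 J / (990 MPa * 63.6173 mm^2) = 350.284/(990 * 63.6173) m = 0.00556174 m ≈ 5.562 mm

5.562 mm


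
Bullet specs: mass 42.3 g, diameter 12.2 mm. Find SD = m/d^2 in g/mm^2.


SD = m/d^2 = 42.3/12.2^2 = 0.2842 g/mm^2

0.2842 g/mm^2


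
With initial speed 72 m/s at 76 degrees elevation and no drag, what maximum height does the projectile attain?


H = (v0*sin(theta))^2 / (2g) = (72*sin(76°))^2 / (2*9.81) = 248.8 m

248.8 m


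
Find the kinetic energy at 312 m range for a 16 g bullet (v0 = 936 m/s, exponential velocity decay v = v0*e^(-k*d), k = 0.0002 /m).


v = v0*exp(-k*d) = 936*exp(-0.0002*312) = 879.379 m/s
E = 0.5*m*v^2 = 0.5*0.016*879.379^2 = 6186 J

6186 J


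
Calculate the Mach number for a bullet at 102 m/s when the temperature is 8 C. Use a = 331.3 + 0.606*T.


a = 331.3 + 0.606*(8) = 336.148 m/s
M = v/a = 102/336.148 = 0.3034

0.3034


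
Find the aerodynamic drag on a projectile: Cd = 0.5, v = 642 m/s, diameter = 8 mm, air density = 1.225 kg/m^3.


A = pi*(d/2)^2 = pi*(8/2000)^2 = 5.02655e-05 m^2
Fd = 0.5*Cd*rho*A*v^2 = 0.5*0.5*1.225*5.02655e-05*642^2 = 6.345 N

6.345 N


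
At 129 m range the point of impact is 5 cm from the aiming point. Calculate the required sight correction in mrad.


1 mrad subtends 1 cm per 10 m of range, so adj = error_cm / (dist_m / 10) = 5 / (129/10) = 0.3876 mrad

0.3876 mrad


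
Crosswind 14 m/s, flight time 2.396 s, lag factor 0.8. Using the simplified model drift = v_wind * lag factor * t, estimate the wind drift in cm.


drift = v_wind * lag * t = 14 * 0.8 * 2.396 = 26.8352 m ≈ 2684 cm

2684 cm


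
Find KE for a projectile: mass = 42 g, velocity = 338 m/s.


E = 0.5*m*v^2 = 0.5*0.042*338^2 = 2399 J

2399 J


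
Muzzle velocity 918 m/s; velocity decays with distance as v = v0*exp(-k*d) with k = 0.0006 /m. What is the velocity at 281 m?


v = v0*exp(-k*d) = 918*exp(-0.0006*281) = 775.6 m/s

775.6 m/s


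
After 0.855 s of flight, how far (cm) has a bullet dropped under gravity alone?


drop = 0.5*g*t^2 = 0.5*9.81*0.855^2 = 3.58568 m ≈ 358.6 cm

358.6 cm


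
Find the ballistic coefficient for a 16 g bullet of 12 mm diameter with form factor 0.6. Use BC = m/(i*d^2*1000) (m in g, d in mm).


BC = m/(i*d^2*1000) = 16/(0.6 * 12^2 * 1000) = 0.0001852

0.0001852


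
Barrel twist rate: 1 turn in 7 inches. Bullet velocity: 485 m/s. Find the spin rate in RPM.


twist_m = 7*0.0254 = 0.1778 m
spin = v/twist = 485/0.1778 = 2727.784 rev/s
RPM = spin*60 = 2727.784*60 ≈ 163667 RPM

163667 RPM


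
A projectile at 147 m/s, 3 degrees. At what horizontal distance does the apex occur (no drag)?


R = v0^2*sin(2*theta)/g = 147^2*sin(2*3°)/9.81 = 230.25 m
apex_dist = R/2 = 230.25/2 = 115.1 m

115.1 m


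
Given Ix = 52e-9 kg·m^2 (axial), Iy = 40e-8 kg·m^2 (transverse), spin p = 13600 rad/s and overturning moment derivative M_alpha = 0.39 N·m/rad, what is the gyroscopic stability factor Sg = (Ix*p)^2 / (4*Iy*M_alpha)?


Sg = Ix^2 * p^2 / (4 * Iy * M_alpha) = (52e-9)^2 * 13600^2 / (4 * 40e-8 * 0.39) = 0.8015

0.8015


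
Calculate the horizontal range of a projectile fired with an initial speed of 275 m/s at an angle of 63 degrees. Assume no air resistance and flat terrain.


R = v0^2 * sin(2*theta) / g = 275^2 * sin(2*63°) / 9.81 = 6237 m

6237 m


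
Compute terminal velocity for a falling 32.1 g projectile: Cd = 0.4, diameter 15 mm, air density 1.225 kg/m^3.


A = pi*(d/2)^2 = pi*(15/2000)^2 = 1.76715e-04 m^2
vt = sqrt(2mg/(Cd*rho*A)) = sqrt(2*0.0321*9.81/(0.4 * 1.225 * 1.76715e-04)) = 85.28 m/s

85.28 m/s


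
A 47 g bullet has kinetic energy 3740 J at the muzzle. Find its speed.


v = sqrt(2*E/m) = sqrt(2*3740/0.047) = 398.9 m/s

398.9 m/s


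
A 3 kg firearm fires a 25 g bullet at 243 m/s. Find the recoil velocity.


v_recoil = m_p * v_p / m_gun = 0.025 * 243 / 3 = 2.025 m/s

2.025 m/s


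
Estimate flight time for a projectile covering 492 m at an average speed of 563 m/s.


t = d/v = 492/563 = 0.8739 s

0.8739 s


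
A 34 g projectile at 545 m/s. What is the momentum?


p = m*v = 0.034*545 = 18.53 kg·m/s

18.53 kg·m/s


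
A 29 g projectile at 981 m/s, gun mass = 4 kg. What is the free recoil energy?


v_r = m_p*v_p/m_gun = 0.029*981/4 = 7.11225 m/s, E_r = 0.5*m_gun*v_r^2 = 0.5*4*7.11225^2 = 101.2 J

101.2 J


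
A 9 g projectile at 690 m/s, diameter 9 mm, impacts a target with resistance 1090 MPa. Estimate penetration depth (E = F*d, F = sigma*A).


A = pi*(d/2)^2 = pi*(9/2)^2 = 63.6173 mm^2
E = 0.5*m*v^2 = 0.5*0.009*690^2 = 2142.45 J
depth = E/(sigma*A) = 2142.45 J / (1090 MPa * 63.6173 mm^2) = 2142.45/(1090 * 63.6173) m = 0.0308965 m ≈ 30.9 mm

30.9 mm


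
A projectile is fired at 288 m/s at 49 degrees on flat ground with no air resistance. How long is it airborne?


T = 2*v0*sin(theta)/g = 2*288*sin(49°)/9.81 = 44.31 s

44.31 s


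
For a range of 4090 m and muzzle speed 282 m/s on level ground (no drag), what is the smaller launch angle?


sin(2*theta) = R*g/v0^2 = 4090*9.81/282^2 = 0.504538, theta = arcsin(0.504538)/2 = 15.15°

15.15 degrees


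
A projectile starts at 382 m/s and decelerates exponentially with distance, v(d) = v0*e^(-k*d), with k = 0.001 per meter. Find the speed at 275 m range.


v = v0*exp(-k*d) = 382*exp(-0.001*275) = 290.2 m/s

290.2 m/s


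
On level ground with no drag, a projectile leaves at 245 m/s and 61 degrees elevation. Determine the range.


R = v0^2 * sin(2*theta) / g = 245^2 * sin(2*61°) / 9.81 = 5189 m

5189 m


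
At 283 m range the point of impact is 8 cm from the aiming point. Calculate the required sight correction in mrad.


1 mrad subtends 1 cm per 10 m of range, so adj = error_cm / (dist_m / 10) = 8 / (283/10) = 0.2827 mrad

0.2827 mrad


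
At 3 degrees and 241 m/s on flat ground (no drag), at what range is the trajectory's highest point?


R = v0^2*sin(2*theta)/g = 241^2*sin(2*3°)/9.81 = 618.87 m
apex_dist = R/2 = 618.87/2 = 309.4 m

309.4 m


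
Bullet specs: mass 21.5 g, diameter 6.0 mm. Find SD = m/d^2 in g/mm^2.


SD = m/d^2 = 21.5/6.0^2 = 0.5972 g/mm^2

0.5972 g/mm^2


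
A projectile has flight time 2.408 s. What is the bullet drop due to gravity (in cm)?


drop = 0.5*g*t^2 = 0.5*9.81*2.408^2 = 28.4415 m ≈ 2844 cm

2844 cm


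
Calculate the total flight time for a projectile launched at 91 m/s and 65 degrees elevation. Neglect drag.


T = 2*v0*sin(theta)/g = 2*91*sin(65°)/9.81 = 16.81 s

16.81 s


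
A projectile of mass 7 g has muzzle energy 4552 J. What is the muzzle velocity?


v = sqrt(2*E/m) = sqrt(2*4552/0.007) = 1140 m/s

1140 m/s


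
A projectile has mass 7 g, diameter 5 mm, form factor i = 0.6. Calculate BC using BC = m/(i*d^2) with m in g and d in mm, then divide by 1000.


BC = m/(i*d^2*1000) = 7/(0.6 * 5^2 * 1000) = 0.0004667

0.0004667


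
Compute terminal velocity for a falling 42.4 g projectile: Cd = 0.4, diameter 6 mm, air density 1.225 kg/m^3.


A = pi*(d/2)^2 = pi*(6/2000)^2 = 2.82743e-05 m^2
vt = sqrt(2mg/(Cd*rho*A)) = sqrt(2*0.0424*9.81/(0.4 * 1.225 * 2.82743e-05)) = 245 m/s

245 m/s


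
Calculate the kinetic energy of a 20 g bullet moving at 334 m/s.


E = 0.5*m*v^2 = 0.5*0.02*334^2 = 1116 J

1116 J


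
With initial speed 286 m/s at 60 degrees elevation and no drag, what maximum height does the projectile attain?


H = (v0*sin(theta))^2 / (2g) = (286*sin(60°))^2 / (2*9.81) = 3127 m

3127 m


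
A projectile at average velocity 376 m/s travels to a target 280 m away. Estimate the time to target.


t = d/v = 280/376 = 0.7447 s

0.7447 s


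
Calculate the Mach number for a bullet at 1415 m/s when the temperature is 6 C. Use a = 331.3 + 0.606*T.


a = 331.3 + 0.606*(6) = 334.936 m/s
M = v/a = 1415/334.936 = 4.225

4.225


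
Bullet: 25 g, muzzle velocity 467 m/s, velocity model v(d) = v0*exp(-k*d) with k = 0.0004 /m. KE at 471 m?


v = v0*exp(-k*d) = 467*exp(-0.0004*471) = 386.808 m/s
E = 0.5*m*v^2 = 0.5*0.025*386.808^2 = 1870 J

1870 J


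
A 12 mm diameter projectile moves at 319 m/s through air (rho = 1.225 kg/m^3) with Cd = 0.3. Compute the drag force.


A = pi*(d/2)^2 = pi*(12/2000)^2 = 1.13097e-04 m^2
Fd = 0.5*Cd*rho*A*v^2 = 0.5*0.3*1.225*1.13097e-04*319^2 = 2.115 N

2.115 N


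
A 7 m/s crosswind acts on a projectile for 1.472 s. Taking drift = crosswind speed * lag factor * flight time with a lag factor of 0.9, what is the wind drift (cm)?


drift = v_wind * lag * t = 7 * 0.9 * 1.472 = 9.2736 m ≈ 927.4 cm

927.4 cm


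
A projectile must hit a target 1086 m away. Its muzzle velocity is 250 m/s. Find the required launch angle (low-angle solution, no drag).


sin(2*theta) = R*g/v0^2 = 1086*9.81/250^2 = 0.170459, theta = arcsin(0.170459)/2 = 4.907°

4.907 degrees


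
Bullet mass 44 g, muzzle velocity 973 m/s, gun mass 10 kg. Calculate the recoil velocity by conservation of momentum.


v_recoil = m_p * v_p / m_gun = 0.044 * 973 / 10 = 4.281 m/s

4.281 m/s


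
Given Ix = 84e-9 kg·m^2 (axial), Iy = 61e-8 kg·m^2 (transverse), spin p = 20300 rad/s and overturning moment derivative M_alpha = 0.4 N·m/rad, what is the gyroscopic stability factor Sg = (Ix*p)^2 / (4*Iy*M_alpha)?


Sg = Ix^2 * p^2 / (4 * Iy * M_alpha) = (84e-9)^2 * 20300^2 / (4 * 61e-8 * 0.4) = 2.979

2.979


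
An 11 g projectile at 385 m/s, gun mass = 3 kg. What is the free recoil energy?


v_r = m_p*v_p/m_gun = 0.011*385/3 = 1.41167 m/s, E_r = 0.5*m_gun*v_r^2 = 0.5*3*1.41167^2 = 2.989 J

2.989 J


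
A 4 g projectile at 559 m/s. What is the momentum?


p = m*v = 0.004*559 = 2.236 kg·m/s

2.236 kg·m/s


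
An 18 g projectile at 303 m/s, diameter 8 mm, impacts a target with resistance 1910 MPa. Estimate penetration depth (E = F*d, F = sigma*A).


A = pi*(d/2)^2 = pi*(8/2)^2 = 50.2655 mm^2
E = 0.5*m*v^2 = 0.5*0.018*303^2 = 826.281 J
depth = E/(sigma*A) = 826.281 J / (1910 MPa * 50.2655 mm^2) = 826.281/(1910 * 50.2655) m = 0.00860646 m ≈ 8.606 mm

8.606 mm


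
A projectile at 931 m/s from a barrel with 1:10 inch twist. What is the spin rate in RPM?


twist_m = 10*0.0254 = 0.254 m
spin = v/twist = 931/0.254 = 3665.354 rev/s
RPM = spin*60 = 3665.354*60 ≈ 219921 RPM

219921 RPM


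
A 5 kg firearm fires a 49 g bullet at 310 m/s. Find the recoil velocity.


v_recoil = m_p * v_p / m_gun = 0.049 * 310 / 5 = 3.038 m/s

3.038 m/s


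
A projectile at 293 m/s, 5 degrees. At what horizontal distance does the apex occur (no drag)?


R = v0^2*sin(2*theta)/g = 293^2*sin(2*5°)/9.81 = 1519.63 m
apex_dist = R/2 = 1519.63/2 = 759.8 m

759.8 m


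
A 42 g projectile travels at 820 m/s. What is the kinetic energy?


E = 0.5*m*v^2 = 0.5*0.042*820^2 = 14120 J

14120 J


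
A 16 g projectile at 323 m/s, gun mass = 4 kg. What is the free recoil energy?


v_r = m_p*v_p/m_gun = 0.016*323/4 = 1.292 m/s, E_r = 0.5*m_gun*v_r^2 = 0.5*4*1.292^2 = 3.339 J

3.339 J


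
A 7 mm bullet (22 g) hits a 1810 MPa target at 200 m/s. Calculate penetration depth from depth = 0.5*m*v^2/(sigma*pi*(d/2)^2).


A = pi*(d/2)^2 = pi*(7/2)^2 = 38.4845 mm^2
E = 0.5*m*v^2 = 0.5*0.022*200^2 = 440 J
depth = E/(sigma*A) = 440 J / (1810 MPa * 38.4845 mm^2) = 440/(1810 * 38.4845) m = 0.00631667 m ≈ 6.317 mm

6.317 mm


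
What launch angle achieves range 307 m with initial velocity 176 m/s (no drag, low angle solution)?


sin(2*theta) = R*g/v0^2 = 307*9.81/176^2 = 0.0972259, theta = arcsin(0.0972259)/2 = 2.79°

2.79 degrees


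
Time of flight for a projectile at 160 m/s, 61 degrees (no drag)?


T = 2*v0*sin(theta)/g = 2*160*sin(61°)/9.81 = 28.53 s

28.53 s


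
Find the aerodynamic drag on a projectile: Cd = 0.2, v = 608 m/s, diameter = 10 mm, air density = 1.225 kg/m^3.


A = pi*(d/2)^2 = pi*(10/2000)^2 = 7.85398e-05 m^2
Fd = 0.5*Cd*rho*A*v^2 = 0.5*0.2*1.225*7.85398e-05*608^2 = 3.557 N

3.557 N


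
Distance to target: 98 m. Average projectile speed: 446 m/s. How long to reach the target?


t = d/v = 98/446 = 0.2197 s

0.2197 s


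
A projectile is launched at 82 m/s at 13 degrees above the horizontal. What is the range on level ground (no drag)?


R = v0^2 * sin(2*theta) / g = 82^2 * sin(2*13°) / 9.81 = 300.5 m

300.5 m


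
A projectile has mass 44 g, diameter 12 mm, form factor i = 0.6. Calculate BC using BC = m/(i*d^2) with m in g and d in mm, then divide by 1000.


BC = m/(i*d^2*1000) = 44/(0.6 * 12^2 * 1000) = 0.0005093

0.0005093


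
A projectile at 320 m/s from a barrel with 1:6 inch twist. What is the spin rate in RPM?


twist_m = 6*0.0254 = 0.1524 m
spin = v/twist = 320/0.1524 = 2099.738 rev/s
RPM = spin*60 = 2099.738*60 ≈ 125984 RPM

125984 RPM


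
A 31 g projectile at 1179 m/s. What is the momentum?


p = m*v = 0.031*1179 = 36.55 kg·m/s

36.55 kg·m/s


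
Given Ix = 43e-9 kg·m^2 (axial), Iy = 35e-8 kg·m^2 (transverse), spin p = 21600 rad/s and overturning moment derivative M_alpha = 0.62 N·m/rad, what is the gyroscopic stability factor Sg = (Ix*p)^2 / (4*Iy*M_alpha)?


Sg = Ix^2 * p^2 / (4 * Iy * M_alpha) = (43e-9)^2 * 21600^2 / (4 * 35e-8 * 0.62) = 0.9939

0.9939


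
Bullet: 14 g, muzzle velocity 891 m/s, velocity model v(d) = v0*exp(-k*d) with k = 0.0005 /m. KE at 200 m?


v = v0*exp(-k*d) = 891*exp(-0.0005*200) = 806.21 m/s
E = 0.5*m*v^2 = 0.5*0.014*806.21^2 = 4550 J

4550 J


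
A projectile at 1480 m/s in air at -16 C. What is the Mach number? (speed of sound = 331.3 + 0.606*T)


a = 331.3 + 0.606*(-16) = 321.604 m/s
M = v/a = 1480/321.604 = 4.602

4.602


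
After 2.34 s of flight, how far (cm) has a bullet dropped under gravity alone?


drop = 0.5*g*t^2 = 0.5*9.81*2.34^2 = 26.8578 m ≈ 2686 cm

2686 cm


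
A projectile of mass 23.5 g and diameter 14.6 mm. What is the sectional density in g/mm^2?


SD = m/d^2 = 23.5/14.6^2 = 0.1102 g/mm^2

0.1102 g/mm^2


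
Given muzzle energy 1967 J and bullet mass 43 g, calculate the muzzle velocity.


v = sqrt(2*E/m) = sqrt(2*1967/0.043) = 302.5 m/s

302.5 m/s


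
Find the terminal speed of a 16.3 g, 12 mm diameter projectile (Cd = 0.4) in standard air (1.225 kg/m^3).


A = pi*(d/2)^2 = pi*(12/2000)^2 = 1.13097e-04 m^2
vt = sqrt(2mg/(Cd*rho*A)) = sqrt(2*0.0163*9.81/(0.4 * 1.225 * 1.13097e-04)) = 75.97 m/s

75.97 m/s


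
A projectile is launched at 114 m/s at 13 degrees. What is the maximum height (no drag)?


H = (v0*sin(theta))^2 / (2g) = (114*sin(13°))^2 / (2*9.81) = 33.52 m

33.52 m


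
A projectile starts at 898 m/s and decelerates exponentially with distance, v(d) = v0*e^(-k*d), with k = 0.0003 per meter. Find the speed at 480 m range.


v = v0*exp(-k*d) = 898*exp(-0.0003*480) = 777.6 m/s

777.6 m/s


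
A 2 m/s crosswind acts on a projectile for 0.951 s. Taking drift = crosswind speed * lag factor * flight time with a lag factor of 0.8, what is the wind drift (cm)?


drift = v_wind * lag * t = 2 * 0.8 * 0.951 = 1.5216 m ≈ 152.2 cm

152.2 cm


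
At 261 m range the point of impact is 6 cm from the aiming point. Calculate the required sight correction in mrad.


1 mrad subtends 1 cm per 10 m of range, so adj = error_cm / (dist_m / 10) = 6 / (261/10) = 0.2299 mrad

0.2299 mrad


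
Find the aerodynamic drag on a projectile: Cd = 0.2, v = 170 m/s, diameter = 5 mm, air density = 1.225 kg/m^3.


A = pi*(d/2)^2 = pi*(5/2000)^2 = 1.96350e-05 m^2
Fd = 0.5*Cd*rho*A*v^2 = 0.5*0.2*1.225*1.96350e-05*170^2 = 0.06951 N

0.06951 N


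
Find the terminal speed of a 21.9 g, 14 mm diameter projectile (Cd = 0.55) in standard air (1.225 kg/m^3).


A = pi*(d/2)^2 = pi*(14/2000)^2 = 1.53938e-04 m^2
vt = sqrt(2mg/(Cd*rho*A)) = sqrt(2*0.0219*9.81/(0.55 * 1.225 * 1.53938e-04)) = 64.36 m/s

64.36 m/s


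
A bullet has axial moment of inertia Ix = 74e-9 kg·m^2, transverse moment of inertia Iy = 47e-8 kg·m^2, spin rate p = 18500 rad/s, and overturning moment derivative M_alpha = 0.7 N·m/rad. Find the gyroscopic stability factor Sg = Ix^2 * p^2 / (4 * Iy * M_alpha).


Sg = Ix^2 * p^2 / (4 * Iy * M_alpha) = (74e-9)^2 * 18500^2 / (4 * 47e-8 * 0.7) = 1.424

1.424


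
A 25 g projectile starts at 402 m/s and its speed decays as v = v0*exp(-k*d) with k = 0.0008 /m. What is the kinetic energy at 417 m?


v = v0*exp(-k*d) = 402*exp(-0.0008*417) = 287.969 m/s
E = 0.5*m*v^2 = 0.5*0.025*287.969^2 = 1037 J

1037 J


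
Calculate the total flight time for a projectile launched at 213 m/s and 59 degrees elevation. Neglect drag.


T = 2*v0*sin(theta)/g = 2*213*sin(59°)/9.81 = 37.22 s

37.22 s


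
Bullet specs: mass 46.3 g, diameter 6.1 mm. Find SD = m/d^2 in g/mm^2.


SD = m/d^2 = 46.3/6.1^2 = 1.244 g/mm^2

1.244 g/mm^2


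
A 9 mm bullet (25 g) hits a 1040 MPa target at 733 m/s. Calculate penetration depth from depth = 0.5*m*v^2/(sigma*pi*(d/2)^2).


A = pi*(d/2)^2 = pi*(9/2)^2 = 63.6173 mm^2
E = 0.5*m*v^2 = 0.5*0.025*733^2 = 6716.11 J
depth = E/(sigma*A) = 6716.11 J / (1040 MPa * 63.6173 mm^2) = 6716.11/(1040 * 63.6173) m = 0.10151 m ≈ 101.5 mm

101.5 mm


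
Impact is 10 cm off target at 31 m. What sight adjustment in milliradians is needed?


1 mrad subtends 1 cm per 10 m of range, so adj = error_cm / (dist_m / 10) = 10 / (31/10) = 3.226 mrad

3.226 mrad


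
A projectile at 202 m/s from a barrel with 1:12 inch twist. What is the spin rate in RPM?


twist_m = 12*0.0254 = 0.3048 m
spin = v/twist = 202/0.3048 = 662.7297 rev/s
RPM = spin*60 = 662.7297*60 ≈ 39764 RPM

39764 RPM


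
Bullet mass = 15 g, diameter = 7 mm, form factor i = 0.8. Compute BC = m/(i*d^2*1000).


BC = m/(i*d^2*1000) = 15/(0.8 * 7^2 * 1000) = 0.0003827

0.0003827


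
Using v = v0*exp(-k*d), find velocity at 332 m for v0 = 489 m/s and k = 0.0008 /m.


v = v0*exp(-k*d) = 489*exp(-0.0008*332) = 374.9 m/s

374.9 m/s


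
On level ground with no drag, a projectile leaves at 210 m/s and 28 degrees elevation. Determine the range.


R = v0^2 * sin(2*theta) / g = 210^2 * sin(2*28°) / 9.81 = 3727 m

3727 m


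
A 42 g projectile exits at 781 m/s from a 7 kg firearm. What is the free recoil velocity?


v_recoil = m_p * v_p / m_gun = 0.042 * 781 / 7 = 4.686 m/s

4.686 m/s


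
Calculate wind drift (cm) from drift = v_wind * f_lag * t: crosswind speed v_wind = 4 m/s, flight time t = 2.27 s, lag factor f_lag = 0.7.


drift = v_wind * lag * t = 4 * 0.7 * 2.27 = 6.356 m ≈ 635.6 cm

635.6 cm


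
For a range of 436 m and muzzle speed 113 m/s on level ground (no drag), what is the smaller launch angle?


sin(2*theta) = R*g/v0^2 = 436*9.81/113^2 = 0.334964, theta = arcsin(0.334964)/2 = 9.785°

9.785 degrees


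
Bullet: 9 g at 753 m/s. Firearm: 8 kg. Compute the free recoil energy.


v_r = m_p*v_p/m_gun = 0.009*753/8 = 0.847125 m/s, E_r = 0.5*m_gun*v_r^2 = 0.5*8*0.847125^2 = 2.87 J

2.87 J


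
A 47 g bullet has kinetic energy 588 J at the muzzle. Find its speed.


v = sqrt(2*E/m) = sqrt(2*588/0.047) = 158.2 m/s

158.2 m/s


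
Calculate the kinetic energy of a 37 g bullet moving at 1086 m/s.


E = 0.5*m*v^2 = 0.5*0.037*1086^2 = 21819 J

21819 J


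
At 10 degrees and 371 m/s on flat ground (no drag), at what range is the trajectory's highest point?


R = v0^2*sin(2*theta)/g = 371^2*sin(2*10°)/9.81 = 4798.78 m
apex_dist = R/2 = 4798.78/2 = 2399 m

2399 m


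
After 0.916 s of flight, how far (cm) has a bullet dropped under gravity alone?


drop = 0.5*g*t^2 = 0.5*9.81*0.916^2 = 4.11557 m ≈ 411.6 cm

411.6 cm


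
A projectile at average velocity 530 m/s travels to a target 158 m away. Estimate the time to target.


t = d/v = 158/530 = 0.2981 s

0.2981 s


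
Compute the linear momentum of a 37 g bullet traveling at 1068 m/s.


p = m*v = 0.037*1068 = 39.52 kg·m/s

39.52 kg·m/s


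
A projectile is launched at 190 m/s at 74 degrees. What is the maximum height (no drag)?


H = (v0*sin(theta))^2 / (2g) = (190*sin(74°))^2 / (2*9.81) = 1700 m

1700 m


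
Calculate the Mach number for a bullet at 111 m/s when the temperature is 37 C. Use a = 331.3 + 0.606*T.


a = 331.3 + 0.606*(37) = 353.722 m/s
M = v/a = 111/353.722 = 0.3138

0.3138


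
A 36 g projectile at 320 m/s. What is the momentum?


p = m*v = 0.036*320 = 11.52 kg·m/s

11.52 kg·m/s


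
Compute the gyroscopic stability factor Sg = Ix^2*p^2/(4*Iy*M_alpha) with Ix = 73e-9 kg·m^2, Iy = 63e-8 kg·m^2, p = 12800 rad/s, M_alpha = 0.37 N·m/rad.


Sg = Ix^2 * p^2 / (4 * Iy * M_alpha) = (73e-9)^2 * 12800^2 / (4 * 63e-8 * 0.37) = 0.9364

0.9364


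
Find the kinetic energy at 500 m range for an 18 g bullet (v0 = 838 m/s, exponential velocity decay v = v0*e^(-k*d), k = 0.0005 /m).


v = v0*exp(-k*d) = 838*exp(-0.0005*500) = 652.635 m/s
E = 0.5*m*v^2 = 0.5*0.018*652.635^2 = 3833 J

3833 J


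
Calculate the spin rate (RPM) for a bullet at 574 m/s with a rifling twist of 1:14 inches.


twist_m = 14*0.0254 = 0.3556 m
spin = v/twist = 574/0.3556 = 1614.173 rev/s
RPM = spin*60 = 1614.173*60 ≈ 96850 RPM

96850 RPM


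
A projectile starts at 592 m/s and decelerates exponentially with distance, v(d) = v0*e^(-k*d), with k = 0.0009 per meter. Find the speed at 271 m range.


v = v0*exp(-k*d) = 592*exp(-0.0009*271) = 463.9 m/s

463.9 m/s


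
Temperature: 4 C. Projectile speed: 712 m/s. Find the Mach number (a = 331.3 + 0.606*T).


a = 331.3 + 0.606*(4) = 333.724 m/s
M = v/a = 712/333.724 = 2.133

2.133


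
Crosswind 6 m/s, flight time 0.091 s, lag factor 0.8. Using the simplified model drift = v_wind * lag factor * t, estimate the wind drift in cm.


drift = v_wind * lag * t = 6 * 0.8 * 0.091 = 0.4368 m ≈ 43.68 cm

43.68 cm


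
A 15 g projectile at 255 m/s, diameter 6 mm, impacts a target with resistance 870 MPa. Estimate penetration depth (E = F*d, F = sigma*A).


A = pi*(d/2)^2 = pi*(6/2)^2 = 28.2743 mm^2
E = 0.5*m*v^2 = 0.5*0.015*255^2 = 487.688 J
depth = E/(sigma*A) = 487.688 J / (870 MPa * 28.2743 mm^2) = 487.688/(870 * 28.2743) m = 0.0198258 m ≈ 19.83 mm

19.83 mm


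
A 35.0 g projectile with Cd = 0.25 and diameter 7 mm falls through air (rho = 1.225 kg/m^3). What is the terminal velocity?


A = pi*(d/2)^2 = pi*(7/2000)^2 = 3.84845e-05 m^2
vt = sqrt(2mg/(Cd*rho*A)) = sqrt(2*0.035*9.81/(0.25 * 1.225 * 3.84845e-05)) = 241.4 m/s

241.4 m/s


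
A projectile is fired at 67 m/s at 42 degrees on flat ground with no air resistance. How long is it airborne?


T = 2*v0*sin(theta)/g = 2*67*sin(42°)/9.81 = 9.14 s

9.14 s


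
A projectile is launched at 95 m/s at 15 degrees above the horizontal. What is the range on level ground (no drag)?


R = v0^2 * sin(2*theta) / g = 95^2 * sin(2*15°) / 9.81 = 460 m

460 m


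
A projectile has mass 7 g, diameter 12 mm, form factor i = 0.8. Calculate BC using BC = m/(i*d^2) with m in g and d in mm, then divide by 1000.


BC = m/(i*d^2*1000) = 7/(0.8 * 12^2 * 1000) = 6.076e-05

6.076e-05


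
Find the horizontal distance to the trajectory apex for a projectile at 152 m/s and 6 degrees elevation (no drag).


R = v0^2*sin(2*theta)/g = 152^2*sin(2*6°)/9.81 = 489.663 m
apex_dist = R/2 = 489.663/2 = 244.8 m

244.8 m


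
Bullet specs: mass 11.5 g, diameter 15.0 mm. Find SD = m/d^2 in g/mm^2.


SD = m/d^2 = 11.5/15.0^2 = 0.05111 g/mm^2

0.05111 g/mm^2


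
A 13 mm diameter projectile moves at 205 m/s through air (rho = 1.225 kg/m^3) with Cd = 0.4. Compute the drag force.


A = pi*(d/2)^2 = pi*(13/2000)^2 = 1.32732e-04 m^2
Fd = 0.5*Cd*rho*A*v^2 = 0.5*0.4*1.225*1.32732e-04*205^2 = 1.367 N

1.367 N


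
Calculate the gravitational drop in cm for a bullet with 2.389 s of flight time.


drop = 0.5*g*t^2 = 0.5*9.81*2.389^2 = 27.9944 m ≈ 2799 cm

2799 cm


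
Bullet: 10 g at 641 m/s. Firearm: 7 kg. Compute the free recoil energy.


v_r = m_p*v_p/m_gun = 0.01*641/7 = 0.915714 m/s, E_r = 0.5*m_gun*v_r^2 = 0.5*7*0.915714^2 = 2.935 J

2.935 J


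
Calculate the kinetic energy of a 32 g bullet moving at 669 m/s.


E = 0.5*m*v^2 = 0.5*0.032*669^2 = 7161 J

7161 J


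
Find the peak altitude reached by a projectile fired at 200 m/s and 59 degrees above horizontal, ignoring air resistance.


H = (v0*sin(theta))^2 / (2g) = (200*sin(59°))^2 / (2*9.81) = 1498 m

1498 m


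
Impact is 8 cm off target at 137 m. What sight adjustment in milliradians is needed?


1 mrad subtends 1 cm per 10 m of range, so adj = error_cm / (dist_m / 10) = 8 / (137/10) = 0.5839 mrad

0.5839 mrad


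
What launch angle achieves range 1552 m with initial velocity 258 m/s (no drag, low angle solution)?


sin(2*theta) = R*g/v0^2 = 1552*9.81/258^2 = 0.228729, theta = arcsin(0.228729)/2 = 6.611°

6.611 degrees
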